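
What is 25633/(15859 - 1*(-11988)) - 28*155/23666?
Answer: 242887299/329513551 ≈ 0.73711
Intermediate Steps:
25633/(15859 - 1*(-11988)) - 28*155/23666 = 25633/(15859 + 11988) - 4340*1/23666 = 25633/27847 - 2170/11833 = 242887299/329513551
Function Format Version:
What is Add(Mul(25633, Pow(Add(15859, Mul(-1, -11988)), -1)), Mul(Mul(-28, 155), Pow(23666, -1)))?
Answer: Rational(242887299, 329513551) ≈ 0.73711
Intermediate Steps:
Add(Mul(25633, Pow(Add(15859, Mul(-1, -11988)), -1)), Mul(Mul(-28, 155), Pow(23666, -1))) = Add(Mul(25633, Pow(Add(15859, 11988), -1)), Mul(-4340, Rational(1, 23666))) = Add(Mul(25633, Pow(27847, -1)), Rational(-2170, 11833)) = Add(Mul(25633, Rational(1, 27847)), Rational(-2170, 11833)) = Add(Rational(25633, 27847), Rational(-2170, 11833)) = Rational(242887299, 329513551)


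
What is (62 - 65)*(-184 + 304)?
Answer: -360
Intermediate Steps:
(62 - 65)*(-184 + 304) = -3*120 = -360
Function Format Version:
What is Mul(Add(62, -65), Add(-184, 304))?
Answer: -360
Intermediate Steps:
Mul(Add(62, -65), Add(-184, 304)) = Mul(-3, 120) = -360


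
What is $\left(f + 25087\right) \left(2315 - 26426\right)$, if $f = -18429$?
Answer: $-160531038$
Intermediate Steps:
$\left(f + 25087\right) \left(2315 - 26426\right) = \left(-18429 + 25087\right) \left(2315 - 26426\right) = 6658 \left(-24111\right) = -160531038$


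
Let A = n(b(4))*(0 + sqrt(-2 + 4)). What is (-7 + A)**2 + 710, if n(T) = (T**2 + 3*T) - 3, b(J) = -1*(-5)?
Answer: 3497 - 518*sqrt(2) ≈ 2764.4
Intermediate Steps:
b(J) = 5
n(T) = -3 + T**2 + 3*T
A = 37*sqrt(2) (A = (-3 + 5**2 + 3*5)*(0 + sqrt(-2 + 4)) = (-3 + 25 + 15)*(0 + sqrt(2)) = 37*sqrt(2) ≈ 52.326)
(-7 + A)**2 + 710 = (-7 + 37*sqrt(2))**2 + 710 = 710 + (-7 + 37*sqrt(2))**2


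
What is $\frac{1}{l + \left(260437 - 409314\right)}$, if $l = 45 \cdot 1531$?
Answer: $- \frac{1}{79982} \approx -1.2503 \cdot 10^{-5}$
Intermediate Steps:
$l = 68895$
$\frac{1}{l + \left(260437 - 409314\right)} = \frac{1}{68895 + \left(260437 - 409314\right)} = \frac{1}{68895 - 148877} = \frac{1}{-79982} = - \frac{1}{79982}$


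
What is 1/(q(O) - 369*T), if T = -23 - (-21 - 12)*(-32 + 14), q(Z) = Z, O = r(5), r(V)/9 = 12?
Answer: 1/227781 ≈ 4.3902e-6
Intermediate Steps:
r(V) = 108 (r(V) = 9*12 = 108)
O = 108
T = -617 (T = -23 - (-33)*(-18) = -23 - 1*594 = -23 - 594 = -617)
1/(q(O) - 369*T) = 1/(108 - 369*(-617)) = 1/(108 + 227673) = 1/227781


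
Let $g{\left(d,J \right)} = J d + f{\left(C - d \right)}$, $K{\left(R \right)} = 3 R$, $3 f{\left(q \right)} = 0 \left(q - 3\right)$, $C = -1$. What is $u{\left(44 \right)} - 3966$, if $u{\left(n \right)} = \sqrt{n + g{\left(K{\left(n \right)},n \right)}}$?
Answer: $-3966 + 2 \sqrt{1463} \approx -3889.5$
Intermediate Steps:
$f{\left(q \right)} = 0$ ($f{\left(q \right)} = \frac{0 \left(q - 3\right)}{3} = \frac{0 \left(-3 + q\right)}{3} = \frac{1}{3} \cdot 0 = 0$)
$g{\left(d,J \right)} = J d$ ($g{\left(d,J \right)} = J d + 0 = J d$)
$u{\left(n \right)} = \sqrt{n + 3 n^{2}}$ ($u{\left(n \right)} = \sqrt{n + n 3 n} = \sqrt{n + 3 n^{2}}$)
$u{\left(44 \right)} - 3966 = \sqrt{44 \left(1 + 3 \cdot 44\right)} - 3966 = \sqrt{44 \left(1 + 132\right)} - 3966 = \sqrt{44 \cdot 133} - 3966 = \sqrt{5852} - 3966 = 2 \sqrt{1463} - 3966 = -3966 + 2 \sqrt{1463}$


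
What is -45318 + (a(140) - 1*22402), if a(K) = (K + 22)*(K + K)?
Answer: -22360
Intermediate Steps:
a(K) = 2*K*(22 + K) (a(K) = (22 + K)*(2*K) = 2*K*(22 + K))
-45318 + (a(140) - 1*22402) = -45318 + (2*140*(22 + 140) - 1*22402) = -45318 + (2*140*162 - 22402) = -45318 + (45360 - 22402) = -45318 + 22958 = -22360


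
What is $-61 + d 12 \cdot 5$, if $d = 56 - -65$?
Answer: $7199$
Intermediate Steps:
$d = 121$ ($d = 56 + 65 = 121$)
$-61 + d 12 \cdot 5 = -61 + 121 \cdot 12 \cdot 5 = -61 + 121 \cdot 60 = -61 + 7260 = 7199$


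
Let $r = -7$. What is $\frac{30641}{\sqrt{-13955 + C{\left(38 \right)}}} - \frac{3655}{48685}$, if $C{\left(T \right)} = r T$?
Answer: $- \frac{731}{9737} - \frac{30641 i \sqrt{14221}}{14221} \approx -0.075074 - 256.94 i$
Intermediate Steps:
$C{\left(T \right)} = - 7 T$
$\frac{30641}{\sqrt{-13955 + C{\left(38 \right)}}} - \frac{3655}{48685} = \frac{30641}{\sqrt{-13955 - 266}} - \frac{3655}{48685} = \frac{30641}{\sqrt{-13955 - 266}} - \frac{731}{9737} = \frac{30641}{\sqrt{-14221}} - \frac{731}{9737} = \frac{30641}{i \sqrt{14221}} - \frac{731}{9737} = 30641 \left(- \frac{i \sqrt{14221}}{14221}\right) - \frac{731}{9737} = - \frac{30641 i \sqrt{14221}}{14221} - \frac{731}{9737} = - \frac{731}{9737} - \frac{30641 i \sqrt{14221}}{14221}$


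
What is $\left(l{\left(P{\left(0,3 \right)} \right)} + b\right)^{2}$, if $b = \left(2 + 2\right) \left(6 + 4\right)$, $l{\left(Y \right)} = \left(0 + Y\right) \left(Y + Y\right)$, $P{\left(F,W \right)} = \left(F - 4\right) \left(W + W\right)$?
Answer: $1420864$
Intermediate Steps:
$P{\left(F,W \right)} = 2 W \left(-4 + F\right)$ ($P{\left(F,W \right)} = \left(-4 + F\right) 2 W = 2 W \left(-4 + F\right)$)
$l{\left(Y \right)} = 2 Y^{2}$ ($l{\left(Y \right)} = Y 2 Y = 2 Y^{2}$)
$b = 40$ ($b = 4 \cdot 10 = 40$)
$\left(l{\left(P{\left(0,3 \right)} \right)} + b\right)^{2} = \left(2 \left(2 \cdot 3 \left(-4 + 0\right)\right)^{2} + 40\right)^{2} = \left(2 \left(2 \cdot 3 \left(-4\right)\right)^{2} + 40\right)^{2} = \left(2 \left(-24\right)^{2} + 40\right)^{2} = \left(2 \cdot 576 + 40\right)^{2} = \left(1152 + 40\right)^{2} = 1192^{2} = 1420864$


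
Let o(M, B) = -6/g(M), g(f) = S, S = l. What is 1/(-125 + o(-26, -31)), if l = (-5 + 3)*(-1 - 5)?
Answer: -2/251 ≈ -0.0079681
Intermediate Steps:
l = 12 (l = -2*(-6) = 12)
S = 12
g(f) = 12
o(M, B) = -½ (o(M, B) = -6/12 = -6*1/12 = -½)
1/(-125 + o(-26, -31)) = 1/(-125 - ½) = 1/(-251/2) = -2/251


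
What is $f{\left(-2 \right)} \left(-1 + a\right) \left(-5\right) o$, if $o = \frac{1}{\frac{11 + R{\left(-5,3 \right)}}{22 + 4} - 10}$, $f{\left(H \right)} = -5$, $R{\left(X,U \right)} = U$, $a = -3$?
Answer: $\frac{1300}{123} \approx 10.569$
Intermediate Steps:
$o = - \frac{13}{123}$ ($o = \frac{1}{\frac{11 + 3}{22 + 4} - 10} = \frac{1}{\frac{14}{26} - 10} = \frac{1}{14 \cdot \frac{1}{26} - 10} = \frac{1}{\frac{7}{13} - 10} = \frac{1}{- \frac{123}{13}} = - \frac{13}{123} \approx -0.10569$)
$f{\left(-2 \right)} \left(-1 + a\right) \left(-5\right) o = - 5 \left(-1 - 3\right) \left(-5\right) \left(- \frac{13}{123}\right) = - 5 \left(\left(-4\right) \left(-5\right)\right) \left(- \frac{13}{123}\right) = \left(-5\right) 20 \left(- \frac{13}{123}\right) = \left(-100\right) \left(- \frac{13}{123}\right) = \frac{1300}{123}$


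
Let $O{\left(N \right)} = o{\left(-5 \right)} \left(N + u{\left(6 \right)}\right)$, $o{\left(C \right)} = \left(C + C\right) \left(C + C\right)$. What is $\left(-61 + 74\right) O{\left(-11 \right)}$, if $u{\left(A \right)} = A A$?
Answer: $32500$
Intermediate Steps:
$o{\left(C \right)} = 4 C^{2}$ ($o{\left(C \right)} = 2 C 2 C = 4 C^{2}$)
$u{\left(A \right)} = A^{2}$
$O{\left(N \right)} = 3600 + 100 N$ ($O{\left(N \right)} = 4 \left(-5\right)^{2} \left(N + 6^{2}\right) = 4 \cdot 25 \left(N + 36\right) = 100 \left(36 + N\right) = 3600 + 100 N$)
$\left(-61 + 74\right) O{\left(-11 \right)} = \left(-61 + 74\right) \left(3600 + 100 \left(-11\right)\right) = 13 \left(3600 - 1100\right) = 13 \cdot 2500 = 32500$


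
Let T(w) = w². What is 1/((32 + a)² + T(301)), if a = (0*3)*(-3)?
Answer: 1/91625 ≈ 1.0914e-5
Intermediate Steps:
a = 0 (a = 0*(-3) = 0)
1/((32 + a)² + T(301)) = 1/((32 + 0)² + 301²) = 1/(32² + 90601) = 1/(1024 + 90601) = 1/91625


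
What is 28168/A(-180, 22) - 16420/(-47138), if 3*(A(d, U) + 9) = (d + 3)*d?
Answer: 751007902/250090659 ≈ 3.0029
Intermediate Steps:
A(d, U) = -9 + d*(3 + d)/3 (A(d, U) = -9 + ((d + 3)*d)/3 = -9 + ((3 + d)*d)/3 = -9 + (d*(3 + d))/3 = -9 + d*(3 + d)/3)
28168/A(-180, 22) - 16420/(-47138) = 28168/(-9 - 180 + (1/3)*(-180)**2) - 16420/(-47138) = 28168/(-9 - 180 + (1/3)*32400) - 16420*(-1/47138) = 28168/(-9 - 180 + 10800) + 8210/23569 = 28168/10611 + 8210/23569 = 751007902/250090659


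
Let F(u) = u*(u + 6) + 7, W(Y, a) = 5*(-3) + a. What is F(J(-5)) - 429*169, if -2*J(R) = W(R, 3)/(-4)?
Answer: -290003/4 ≈ -72501.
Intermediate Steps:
W(Y, a) = -15 + a
J(R) = -3/2 (J(R) = -(-15 + 3)/(2*(-4)) = -(-6)*(-1)/4 = -1/2*3 = -3/2)
F(u) = 7 + u*(6 + u) (F(u) = u*(6 + u) + 7 = 7 + u*(6 + u))
F(J(-5)) - 429*169 = (7 + (-3/2)**2 + 6*(-3/2)) - 429*169 = (7 + 9/4 - 9) - 72501 = 1/4 - 72501 = -290003/4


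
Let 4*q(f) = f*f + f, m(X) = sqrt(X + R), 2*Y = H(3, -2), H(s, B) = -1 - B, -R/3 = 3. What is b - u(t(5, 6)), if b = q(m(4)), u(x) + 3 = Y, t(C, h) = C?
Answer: 5/4 + I*sqrt(5)/4 ≈ 1.25 + 0.55902*I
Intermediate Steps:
R = -9 (R = -3*3 = -9)
Y = 1/2 (Y = (-1 - 1*(-2))/2 = (-1 + 2)/2 = (1/2)*1 = 1/2 ≈ 0.50000)
u(x) = -5/2 (u(x) = -3 + 1/2 = -5/2)
m(X) = sqrt(-9 + X) (m(X) = sqrt(X - 9) = sqrt(-9 + X))
q(f) = f/4 + f**2/4 (q(f) = (f*f + f)/4 = (f**2 + f)/4 = (f + f**2)/4 = f/4 + f**2/4)
b = I*sqrt(5)*(1 + I*sqrt(5))/4 (b = sqrt(-9 + 4)*(1 + sqrt(-9 + 4))/4 = sqrt(-5)*(1 + sqrt(-5))/4 = (I*sqrt(5))*(1 + I*sqrt(5))/4 = I*sqrt(5)*(1 + I*sqrt(5))/4 ≈ -1.25 + 0.55902*I)
b - u(t(5, 6)) = (-5/4 + I*sqrt(5)/4) - 1*(-5/2) = (-5/4 + I*sqrt(5)/4) + 5/2 = 5/4 + I*sqrt(5)/4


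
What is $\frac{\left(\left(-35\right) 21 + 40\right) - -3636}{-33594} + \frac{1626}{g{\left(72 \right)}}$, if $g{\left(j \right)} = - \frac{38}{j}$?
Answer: $- \frac{1966514263}{638286} \approx -3080.9$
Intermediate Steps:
$\frac{\left(\left(-35\right) 21 + 40\right) - -3636}{-33594} + \frac{1626}{g{\left(72 \right)}} = \frac{\left(\left(-35\right) 21 + 40\right) - -3636}{-33594} + \frac{1626}{\left(-38\right) \frac{1}{72}} = \left(\left(-735 + 40\right) + 3636\right) \left(- \frac{1}{33594}\right) + \frac{1626}{\left(-38\right) \frac{1}{72}} = \left(-695 + 3636\right) \left(- \frac{1}{33594}\right) + \frac{1626}{- \frac{19}{36}} = 2941 \left(- \frac{1}{33594}\right) + 1626 \left(- \frac{36}{19}\right) = - \frac{2941}{33594} - \frac{58536}{19} = - \frac{1966514263}{638286}$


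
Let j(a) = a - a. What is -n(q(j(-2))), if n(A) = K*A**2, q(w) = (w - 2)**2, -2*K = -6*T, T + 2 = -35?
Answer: 1776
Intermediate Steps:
T = -37 (T = -2 - 35 = -37)
j(a) = 0
K = -111 (K = -(-3)*(-37) = -1/2*222 = -111)
q(w) = (-2 + w)**2
n(A) = -111*A**2
-n(q(j(-2))) = -(-111)*((-2 + 0)**2)**2 = -(-111)*((-2)**2)**2 = -(-111)*4**2 = -(-111)*16 = -1*(-1776) = 1776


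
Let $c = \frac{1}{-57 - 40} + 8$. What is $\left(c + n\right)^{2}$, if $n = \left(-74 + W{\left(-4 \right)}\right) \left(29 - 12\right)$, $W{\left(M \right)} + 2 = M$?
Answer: $\frac{17199011025}{9409} \approx 1.8279 \cdot 10^{6}$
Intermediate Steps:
$W{\left(M \right)} = -2 + M$
$n = -1360$ ($n = \left(-74 - 6\right) \left(29 - 12\right) = \left(-74 - 6\right) 17 = \left(-80\right) 17 = -1360$)
$c = \frac{775}{97}$ ($c = \frac{1}{-97} + 8 = - \frac{1}{97} + 8 = \frac{775}{97} \approx 7.9897$)
$\left(c + n\right)^{2} = \left(\frac{775}{97} - 1360\right)^{2} = \left(- \frac{131145}{97}\right)^{2} = \frac{17199011025}{9409}$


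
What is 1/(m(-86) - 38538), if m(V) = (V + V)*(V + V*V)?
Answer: -1/1295858 ≈ -7.7169e-7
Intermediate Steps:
m(V) = 2*V*(V + V**2) (m(V) = (2*V)*(V + V**2) = 2*V*(V + V**2))
1/(m(-86) - 38538) = 1/(2*(-86)**2*(1 - 86) - 38538) = 1/(2*7396*(-85) - 38538) = 1/(-1257320 - 38538) = 1/(-1295858) = -1/1295858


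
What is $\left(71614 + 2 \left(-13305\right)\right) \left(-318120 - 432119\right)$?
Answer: $-33763755956$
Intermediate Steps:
$\left(71614 + 2 \left(-13305\right)\right) \left(-318120 - 432119\right) = \left(71614 - 26610\right) \left(-750239\right) = 45004 \left(-750239\right) = -33763755956$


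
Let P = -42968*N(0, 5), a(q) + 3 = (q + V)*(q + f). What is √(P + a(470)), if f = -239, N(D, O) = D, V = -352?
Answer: √27255 ≈ 165.09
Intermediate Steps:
a(q) = -3 + (-352 + q)*(-239 + q) (a(q) = -3 + (q - 352)*(q - 239) = -3 + (-352 + q)*(-239 + q))
P = 0 (P = -42968*0 = 0)
√(P + a(470)) = √(0 + (84125 + 470² - 591*470)) = √(0 + (84125 + 220900 - 277770)) = √(0 + 27255) = √27255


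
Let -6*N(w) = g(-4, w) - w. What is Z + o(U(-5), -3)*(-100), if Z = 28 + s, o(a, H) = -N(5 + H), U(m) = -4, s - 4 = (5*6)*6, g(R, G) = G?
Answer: 212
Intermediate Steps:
s = 184 (s = 4 + (5*6)*6 = 4 + 30*6 = 4 + 180 = 184)
N(w) = 0 (N(w) = -(w - w)/6 = -⅙*0 = 0)
o(a, H) = 0 (o(a, H) = -1*0 = 0)
Z = 212 (Z = 28 + 184 = 212)
Z + o(U(-5), -3)*(-100) = 212 + 0*(-100) = 212 + 0 = 212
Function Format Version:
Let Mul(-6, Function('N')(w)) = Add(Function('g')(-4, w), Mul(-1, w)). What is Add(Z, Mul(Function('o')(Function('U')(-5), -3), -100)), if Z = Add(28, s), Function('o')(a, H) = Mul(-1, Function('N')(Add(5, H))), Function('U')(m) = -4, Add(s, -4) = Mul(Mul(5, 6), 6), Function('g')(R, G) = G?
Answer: 212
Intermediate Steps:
s = 184 (s = Add(4, Mul(Mul(5, 6), 6)) = Add(4, Mul(30, 6)) = Add(4, 180) = 184)
Function('N')(w) = 0 (Function('N')(w) = Mul(Rational(-1, 6), Add(w, Mul(-1, w))) = Mul(Rational(-1, 6), 0) = 0)
Function('o')(a, H) = 0 (Function('o')(a, H) = Mul(-1, 0) = 0)
Z = 212 (Z = Add(28, 184) = 212)
Add(Z, Mul(Function('o')(Function('U')(-5), -3), -100)) = Add(212, Mul(0, -100)) = Add(212, 0) = 212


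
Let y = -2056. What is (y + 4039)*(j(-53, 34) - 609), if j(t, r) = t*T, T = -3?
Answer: -892350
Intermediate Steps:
j(t, r) = -3*t (j(t, r) = t*(-3) = -3*t)
(y + 4039)*(j(-53, 34) - 609) = (-2056 + 4039)*(-3*(-53) - 609) = 1983*(159 - 609) = 1983*(-450) = -892350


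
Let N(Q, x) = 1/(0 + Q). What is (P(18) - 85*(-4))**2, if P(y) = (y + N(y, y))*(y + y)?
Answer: 980100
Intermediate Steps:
N(Q, x) = 1/Q
P(y) = 2*y*(y + 1/y) (P(y) = (y + 1/y)*(y + y) = (y + 1/y)*(2*y) = 2*y*(y + 1/y))
(P(18) - 85*(-4))**2 = ((2 + 2*18**2) - 85*(-4))**2 = ((2 + 2*324) + 340)**2 = ((2 + 648) + 340)**2 = (650 + 340)**2 = 990**2 = 980100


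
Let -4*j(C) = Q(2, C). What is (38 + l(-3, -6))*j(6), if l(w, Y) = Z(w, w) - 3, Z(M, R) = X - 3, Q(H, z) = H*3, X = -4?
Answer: -42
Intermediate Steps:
Q(H, z) = 3*H
Z(M, R) = -7 (Z(M, R) = -4 - 3 = -7)
l(w, Y) = -10 (l(w, Y) = -7 - 3 = -10)
j(C) = -3/2 (j(C) = -3*2/4 = -¼*6 = -3/2)
(38 + l(-3, -6))*j(6) = (38 - 10)*(-3/2) = 28*(-3/2) = -42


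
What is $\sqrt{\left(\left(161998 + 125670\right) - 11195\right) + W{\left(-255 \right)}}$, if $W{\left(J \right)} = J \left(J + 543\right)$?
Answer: $\sqrt{203033} \approx 450.59$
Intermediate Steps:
$W{\left(J \right)} = J \left(543 + J\right)$
$\sqrt{\left(\left(161998 + 125670\right) - 11195\right) + W{\left(-255 \right)}} = \sqrt{\left(\left(161998 + 125670\right) - 11195\right) - 255 \left(543 - 255\right)} = \sqrt{\left(287668 - 11195\right) - 73440} = \sqrt{276473 - 73440} = \sqrt{203033}$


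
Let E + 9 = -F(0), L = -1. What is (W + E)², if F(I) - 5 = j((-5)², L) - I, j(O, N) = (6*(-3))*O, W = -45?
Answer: 152881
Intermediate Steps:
j(O, N) = -18*O
F(I) = -445 - I (F(I) = 5 + (-18*(-5)² - I) = 5 + (-18*25 - I) = 5 + (-450 - I) = -445 - I)
E = 436 (E = -9 - (-445 - 1*0) = -9 - (-445 + 0) = -9 - 1*(-445) = -9 + 445 = 436)
(W + E)² = (-45 + 436)² = 391² = 152881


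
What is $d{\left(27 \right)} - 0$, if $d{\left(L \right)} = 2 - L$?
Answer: $-25$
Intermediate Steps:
$d{\left(27 \right)} - 0 = \left(2 - 27\right) - 0 = \left(2 - 27\right) + 0 = -25 + 0 = -25$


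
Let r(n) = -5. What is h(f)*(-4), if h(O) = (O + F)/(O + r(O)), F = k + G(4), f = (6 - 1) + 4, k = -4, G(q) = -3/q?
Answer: -17/4 ≈ -4.2500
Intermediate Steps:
f = 9 (f = 5 + 4 = 9)
F = -19/4 (F = -4 - 3/4 = -4 - 3*¼ = -4 - ¾ = -19/4 ≈ -4.7500)
h(O) = (-19/4 + O)/(-5 + O) (h(O) = (O - 19/4)/(O - 5) = (-19/4 + O)/(-5 + O))
h(f)*(-4) = ((-19/4 + 9)/(-5 + 9))*(-4) = ((17/4)/4)*(-4) = ((¼)*(17/4))*(-4) = (17/16)*(-4) = -17/4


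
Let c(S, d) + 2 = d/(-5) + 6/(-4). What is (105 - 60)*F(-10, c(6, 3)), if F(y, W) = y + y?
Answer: -900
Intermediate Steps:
c(S, d) = -7/2 - d/5 (c(S, d) = -2 + (d/(-5) + 6/(-4)) = -2 + (d*(-⅕) + 6*(-¼)) = -2 + (-d/5 - 3/2) = -2 + (-3/2 - d/5) = -7/2 - d/5)
F(y, W) = 2*y
(105 - 60)*F(-10, c(6, 3)) = (105 - 60)*(2*(-10)) = 45*(-20) = -900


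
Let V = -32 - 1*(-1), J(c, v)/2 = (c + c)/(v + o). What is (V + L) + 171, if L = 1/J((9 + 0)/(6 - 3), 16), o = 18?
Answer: 857/6 ≈ 142.83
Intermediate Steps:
J(c, v) = 4*c/(18 + v) (J(c, v) = 2*((c + c)/(v + 18)) = 2*((2*c)/(18 + v)) = 2*(2*c/(18 + v)) = 4*c/(18 + v))
V = -31 (V = -32 + 1 = -31)
L = 17/6 (L = 1/(4*((9 + 0)/(6 - 3))/(18 + 16)) = 1/(4*(9/3)/34) = 1/(4*(9*(⅓))*(1/34)) = 1/(4*3*(1/34)) = 1/(6/17) = 17/6 ≈ 2.8333)
(V + L) + 171 = (-31 + 17/6) + 171 = -169/6 + 171 = 857/6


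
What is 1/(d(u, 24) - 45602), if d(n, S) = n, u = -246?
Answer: -1/45848 ≈ -2.1811e-5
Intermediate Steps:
1/(d(u, 24) - 45602) = 1/(-246 - 45602) = 1/(-45848) = -1/45848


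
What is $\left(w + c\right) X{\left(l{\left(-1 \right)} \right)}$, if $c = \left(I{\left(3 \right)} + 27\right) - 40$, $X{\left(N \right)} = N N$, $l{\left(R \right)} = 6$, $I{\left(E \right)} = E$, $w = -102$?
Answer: $-4032$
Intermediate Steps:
$X{\left(N \right)} = N^{2}$
$c = -10$ ($c = \left(3 + 27\right) - 40 = 30 - 40 = -10$)
$\left(w + c\right) X{\left(l{\left(-1 \right)} \right)} = \left(-102 - 10\right) 6^{2} = \left(-112\right) 36 = -4032$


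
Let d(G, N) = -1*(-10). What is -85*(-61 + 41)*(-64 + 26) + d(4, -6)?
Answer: -64590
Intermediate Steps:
d(G, N) = 10
-85*(-61 + 41)*(-64 + 26) + d(4, -6) = -85*(-61 + 41)*(-64 + 26) + 10 = -(-1700)*(-38) + 10 = -85*760 + 10 = -64600 + 10 = -64590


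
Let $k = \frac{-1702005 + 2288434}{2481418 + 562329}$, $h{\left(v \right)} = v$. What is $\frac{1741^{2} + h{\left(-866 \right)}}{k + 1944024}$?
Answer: $\frac{9223207815605}{5917117804357} \approx 1.5587$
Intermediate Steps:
$k = \frac{586429}{3043747} \approx 0.19267$
$\frac{1741^{2} + h{\left(-866 \right)}}{k + 1944024} = \frac{1741^{2} - 866}{\frac{586429}{3043747} + 1944024} = \frac{3031081 - 866}{\frac{5917117804357}{3043747}} = 3030215 \cdot \frac{3043747}{5917117804357} = \frac{9223207815605}{5917117804357}$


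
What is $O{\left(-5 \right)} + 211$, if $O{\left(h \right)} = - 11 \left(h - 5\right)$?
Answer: $321$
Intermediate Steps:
$O{\left(h \right)} = 55 - 11 h$ ($O{\left(h \right)} = - 11 \left(-5 + h\right) = 55 - 11 h$)
$O{\left(-5 \right)} + 211 = \left(55 - -55\right) + 211 = \left(55 + 55\right) + 211 = 110 + 211 = 321$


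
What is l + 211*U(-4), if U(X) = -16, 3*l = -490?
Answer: -10618/3 ≈ -3539.3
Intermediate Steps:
l = -490/3 (l = (⅓)*(-490) = -490/3 ≈ -163.33)
l + 211*U(-4) = -490/3 + 211*(-16) = -490/3 - 3376 = -10618/3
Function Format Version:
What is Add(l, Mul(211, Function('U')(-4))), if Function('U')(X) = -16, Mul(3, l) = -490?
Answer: Rational(-10618, 3) ≈ -3539.3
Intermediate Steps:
l = Rational(-490, 3) (l = Mul(Rational(1, 3), -490) = Rational(-490, 3) ≈ -163.33)
Add(l, Mul(211, Function('U')(-4))) = Add(Rational(-490, 3), Mul(211, -16)) = Add(Rational(-490, 3), -3376) = Rational(-10618, 3)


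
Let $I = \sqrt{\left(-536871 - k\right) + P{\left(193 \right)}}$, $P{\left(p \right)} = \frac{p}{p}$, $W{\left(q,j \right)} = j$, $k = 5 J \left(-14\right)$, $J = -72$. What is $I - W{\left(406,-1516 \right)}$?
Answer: $1516 + i \sqrt{541910} \approx 1516.0 + 736.15 i$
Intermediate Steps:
$k = 5040$ ($k = 5 \left(-72\right) \left(-14\right) = \left(-360\right) \left(-14\right) = 5040$)
$P{\left(p \right)} = 1$
$I = i \sqrt{541910}$ ($I = \sqrt{\left(-536871 - 5040\right) + 1} = \sqrt{-541911 + 1} = \sqrt{-541910} = i \sqrt{541910} \approx 736.15 i$)
$I - W{\left(406,-1516 \right)} = i \sqrt{541910} - -1516 = i \sqrt{541910} + 1516 = 1516 + i \sqrt{541910}$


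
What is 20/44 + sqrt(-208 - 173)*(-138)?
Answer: 5/11 - 138*I*sqrt(381) ≈ 0.45455 - 2693.7*I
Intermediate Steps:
20/44 + sqrt(-208 - 173)*(-138) = 20*(1/44) + sqrt(-381)*(-138) = 5/11 + (I*sqrt(381))*(-138) = 5/11 - 138*I*sqrt(381)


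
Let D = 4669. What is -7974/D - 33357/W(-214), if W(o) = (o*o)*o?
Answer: -77992199223/45757806136 ≈ -1.7045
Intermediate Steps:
W(o) = o³ (W(o) = o²*o = o³)
-7974/D - 33357/W(-214) = -7974/4669 - 33357/((-214)³) = -7974*1/4669 - 33357/(-9800344) = -7974/4669 - 33357*(-1/9800344) = -7974/4669 + 33357/9800344 = -77992199223/45757806136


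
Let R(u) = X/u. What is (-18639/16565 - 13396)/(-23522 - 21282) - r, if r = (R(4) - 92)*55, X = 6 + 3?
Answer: 915949839826/185544565 ≈ 4936.5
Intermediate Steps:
X = 9
R(u) = 9/u
r = -19745/4 (r = (9/4 - 92)*55 = -359/4*55 = -19745/4 ≈ -4936.3)
(-18639/16565 - 13396)/(-23522 - 21282) - r = (-18639/16565 - 13396)/(-23522 - 21282) - 1*(-19745/4) = (-18639*1/16565 - 13396)/(-44804) + 19745/4 = (-18639/16565 - 13396)*(-1/44804) + 19745/4 = -221923379/16565*(-1/44804) + 19745/4 = 221923379/742178260 + 19745/4 = 915949839826/185544565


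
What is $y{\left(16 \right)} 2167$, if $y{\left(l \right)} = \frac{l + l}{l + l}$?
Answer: $2167$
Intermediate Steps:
$y{\left(l \right)} = 1$ ($y{\left(l \right)} = \frac{2 l}{2 l} = 2 l \frac{1}{2 l} = 1$)
$y{\left(16 \right)} 2167 = 1 \cdot 2167 = 2167$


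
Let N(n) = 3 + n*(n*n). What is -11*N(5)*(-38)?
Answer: 53504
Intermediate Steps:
N(n) = 3 + n³ (N(n) = 3 + n*n² = 3 + n³)
-11*N(5)*(-38) = -11*(3 + 5³)*(-38) = -11*(3 + 125)*(-38) = -11*128*(-38) = -1408*(-38) = 53504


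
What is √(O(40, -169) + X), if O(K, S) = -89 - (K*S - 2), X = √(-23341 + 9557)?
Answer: √(6673 + 2*I*√3446) ≈ 81.692 + 0.7186*I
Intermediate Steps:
X = 2*I*√3446 (X = √(-13784) = 2*I*√3446 ≈ 117.41*I)
O(K, S) = -87 - K*S (O(K, S) = -89 - (-2 + K*S) = -89 + (2 - K*S) = -87 - K*S)
√(O(40, -169) + X) = √((-87 - 1*40*(-169)) + 2*I*√3446) = √((-87 + 6760) + 2*I*√3446) = √(6673 + 2*I*√3446)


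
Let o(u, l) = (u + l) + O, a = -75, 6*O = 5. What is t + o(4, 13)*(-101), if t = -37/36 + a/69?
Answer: -1493117/828 ≈ -1803.3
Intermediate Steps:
O = 5/6 (O = (1/6)*5 = 5/6 ≈ 0.83333)
o(u, l) = 5/6 + l + u (o(u, l) = (u + l) + 5/6 = (l + u) + 5/6 = 5/6 + l + u)
t = -1751/828 (t = -37/36 - 75/69 = -37*1/36 - 75*1/69 = -37/36 - 25/23 = -1751/828 ≈ -2.1147)
t + o(4, 13)*(-101) = -1751/828 + (5/6 + 13 + 4)*(-101) = -1751/828 + (107/6)*(-101) = -1751/828 - 10807/6 = -1493117/828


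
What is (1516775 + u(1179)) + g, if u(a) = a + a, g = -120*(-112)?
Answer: 1532573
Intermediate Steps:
g = 13440
u(a) = 2*a
(1516775 + u(1179)) + g = (1516775 + 2*1179) + 13440 = (1516775 + 2358) + 13440 = 1519133 + 13440 = 1532573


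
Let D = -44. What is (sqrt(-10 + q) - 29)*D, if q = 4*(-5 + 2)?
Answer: 1276 - 44*I*sqrt(22) ≈ 1276.0 - 206.38*I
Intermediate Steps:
q = -12 (q = 4*(-3) = -12)
(sqrt(-10 + q) - 29)*D = (sqrt(-10 - 12) - 29)*(-44) = (sqrt(-22) - 29)*(-44) = (I*sqrt(22) - 29)*(-44) = (-29 + I*sqrt(22))*(-44) = 1276 - 44*I*sqrt(22)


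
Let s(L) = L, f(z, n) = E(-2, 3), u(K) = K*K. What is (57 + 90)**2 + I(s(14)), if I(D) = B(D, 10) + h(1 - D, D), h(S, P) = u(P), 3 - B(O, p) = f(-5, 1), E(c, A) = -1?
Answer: 21809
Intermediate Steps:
u(K) = K**2
f(z, n) = -1
B(O, p) = 4 (B(O, p) = 3 - 1*(-1) = 3 + 1 = 4)
h(S, P) = P**2
I(D) = 4 + D**2
(57 + 90)**2 + I(s(14)) = (57 + 90)**2 + (4 + 14**2) = 147**2 + (4 + 196) = 21609 + 200 = 21809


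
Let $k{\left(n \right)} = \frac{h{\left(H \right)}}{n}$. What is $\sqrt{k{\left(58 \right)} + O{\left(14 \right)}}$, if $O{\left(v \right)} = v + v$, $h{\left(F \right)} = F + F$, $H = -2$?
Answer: $\frac{9 \sqrt{290}}{29} \approx 5.285$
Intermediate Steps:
$h{\left(F \right)} = 2 F$
$O{\left(v \right)} = 2 v$
$k{\left(n \right)} = - \frac{4}{n}$ ($k{\left(n \right)} = \frac{2 \left(-2\right)}{n} = - \frac{4}{n}$)
$\sqrt{k{\left(58 \right)} + O{\left(14 \right)}} = \sqrt{- \frac{4}{58} + 2 \cdot 14} = \sqrt{\left(-4\right) \frac{1}{58} + 28} = \sqrt{- \frac{2}{29} + 28} = \sqrt{\frac{810}{29}} = \frac{9 \sqrt{290}}{29}$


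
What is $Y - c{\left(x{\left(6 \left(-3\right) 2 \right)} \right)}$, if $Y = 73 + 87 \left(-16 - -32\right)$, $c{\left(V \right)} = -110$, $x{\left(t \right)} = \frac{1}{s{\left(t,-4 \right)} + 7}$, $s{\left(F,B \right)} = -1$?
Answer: $1575$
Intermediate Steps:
$x{\left(t \right)} = \frac{1}{6}$ ($x{\left(t \right)} = \frac{1}{-1 + 7} = \frac{1}{6}$)
$Y = 1465$ ($Y = 73 + 87 \left(-16 + 32\right) = 73 + 87 \cdot 16 = 73 + 1392 = 1465$)
$Y - c{\left(x{\left(6 \left(-3\right) 2 \right)} \right)} = 1465 - -110 = 1465 + 110 = 1575$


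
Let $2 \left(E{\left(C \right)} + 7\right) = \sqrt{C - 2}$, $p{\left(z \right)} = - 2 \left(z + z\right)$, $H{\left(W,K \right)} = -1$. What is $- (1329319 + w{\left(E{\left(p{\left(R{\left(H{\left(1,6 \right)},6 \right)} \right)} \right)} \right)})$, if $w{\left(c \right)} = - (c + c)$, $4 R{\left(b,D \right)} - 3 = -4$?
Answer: $-1329333 + i \approx -1.3293 \cdot 10^{6} + 1.0 i$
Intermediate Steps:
$R{\left(b,D \right)} = - \frac{1}{4}$ ($R{\left(b,D \right)} = \frac{3}{4} + \frac{1}{4} \left(-4\right) = \frac{3}{4} - 1 = - \frac{1}{4}$)
$p{\left(z \right)} = - 4 z$ ($p{\left(z \right)} = - 2 \cdot 2 z = - 4 z$)
$E{\left(C \right)} = -7 + \frac{\sqrt{-2 + C}}{2}$ ($E{\left(C \right)} = -7 + \frac{\sqrt{C - 2}}{2} = -7 + \frac{\sqrt{-2 + C}}{2}$)
$w{\left(c \right)} = - 2 c$
$- (1329319 + w{\left(E{\left(p{\left(R{\left(H{\left(1,6 \right)},6 \right)} \right)} \right)} \right)}) = - (1329319 - 2 \left(-7 + \frac{\sqrt{-2 - -1}}{2}\right)) = - (1329319 - 2 \left(-7 + \frac{\sqrt{-2 + 1}}{2}\right)) = - (1329319 - 2 \left(-7 + \frac{\sqrt{-1}}{2}\right)) = - (1329319 - 2 \left(-7 + \frac{i}{2}\right)) = - (1329319 + \left(14 - i\right)) = - (1329333 - i) = -1329333 + i$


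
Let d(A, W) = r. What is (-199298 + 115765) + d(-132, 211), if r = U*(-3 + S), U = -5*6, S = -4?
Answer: -83323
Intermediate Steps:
U = -30
r = 210 (r = -30*(-3 - 4) = -30*(-7) = 210)
d(A, W) = 210
(-199298 + 115765) + d(-132, 211) = (-199298 + 115765) + 210 = -83533 + 210 = -83323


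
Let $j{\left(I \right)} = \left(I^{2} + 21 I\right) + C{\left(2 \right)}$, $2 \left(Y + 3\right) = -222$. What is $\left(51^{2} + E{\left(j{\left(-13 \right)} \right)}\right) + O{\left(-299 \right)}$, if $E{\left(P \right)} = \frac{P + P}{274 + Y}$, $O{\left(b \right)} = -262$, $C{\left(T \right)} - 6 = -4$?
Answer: $\frac{93509}{40} \approx 2337.7$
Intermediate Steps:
$C{\left(T \right)} = 2$ ($C{\left(T \right)} = 6 - 4 = 2$)
$Y = -114$ ($Y = -3 + \frac{1}{2} \left(-222\right) = -3 - 111 = -114$)
$j{\left(I \right)} = 2 + I^{2} + 21 I$ ($j{\left(I \right)} = \left(I^{2} + 21 I\right) + 2 = 2 + I^{2} + 21 I$)
$E{\left(P \right)} = \frac{P}{80}$ ($E{\left(P \right)} = \frac{P + P}{274 - 114} = \frac{2 P}{160} = 2 P \frac{1}{160} = \frac{P}{80}$)
$\left(51^{2} + E{\left(j{\left(-13 \right)} \right)}\right) + O{\left(-299 \right)} = \left(51^{2} + \frac{2 + \left(-13\right)^{2} + 21 \left(-13\right)}{80}\right) - 262 = \left(2601 + \frac{2 + 169 - 273}{80}\right) - 262 = \left(2601 + \frac{1}{80} \left(-102\right)\right) - 262 = \left(2601 - \frac{51}{40}\right) - 262 = \frac{103989}{40} - 262 = \frac{93509}{40}$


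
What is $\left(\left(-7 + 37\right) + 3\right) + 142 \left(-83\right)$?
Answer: $-11753$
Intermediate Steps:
$\left(\left(-7 + 37\right) + 3\right) + 142 \left(-83\right) = \left(30 + 3\right) - 11786 = 33 - 11786 = -11753$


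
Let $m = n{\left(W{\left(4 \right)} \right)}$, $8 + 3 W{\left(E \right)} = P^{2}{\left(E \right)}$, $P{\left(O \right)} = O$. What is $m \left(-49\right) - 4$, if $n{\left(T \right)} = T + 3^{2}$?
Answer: $- \frac{1727}{3} \approx -575.67$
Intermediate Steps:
$W{\left(E \right)} = - \frac{8}{3} + \frac{E^{2}}{3}$
$n{\left(T \right)} = 9 + T$ ($n{\left(T \right)} = T + 9 = 9 + T$)
$m = \frac{35}{3}$ ($m = 9 - \left(\frac{8}{3} - \frac{4^{2}}{3}\right) = 9 + \left(- \frac{8}{3} + \frac{1}{3} \cdot 16\right) = 9 + \left(- \frac{8}{3} + \frac{16}{3}\right) = 9 + \frac{8}{3} = \frac{35}{3} \approx 11.667$)
$m \left(-49\right) - 4 = \frac{35}{3} \left(-49\right) - 4 = - \frac{1715}{3} + \left(-5 + 1\right) = - \frac{1715}{3} - 4 = - \frac{1727}{3}$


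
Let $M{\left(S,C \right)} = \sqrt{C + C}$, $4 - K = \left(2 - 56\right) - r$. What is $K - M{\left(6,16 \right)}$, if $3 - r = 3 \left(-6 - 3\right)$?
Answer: $88 - 4 \sqrt{2} \approx 82.343$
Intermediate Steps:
$r = 30$ ($r = 3 - 3 \left(-6 - 3\right) = 3 - 3 \left(-9\right) = 3 - -27 = 3 + 27 = 30$)
$K = 88$ ($K = 4 - \left(\left(2 - 56\right) - 30\right) = 4 - \left(-54 - 30\right) = 4 - -84 = 4 + 84 = 88$)
$M{\left(S,C \right)} = \sqrt{2} \sqrt{C}$ ($M{\left(S,C \right)} = \sqrt{2 C} = \sqrt{2} \sqrt{C}$)
$K - M{\left(6,16 \right)} = 88 - \sqrt{2} \sqrt{16} = 88 - \sqrt{2} \cdot 4 = 88 - 4 \sqrt{2}$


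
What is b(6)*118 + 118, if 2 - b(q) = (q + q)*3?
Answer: -3894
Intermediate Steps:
b(q) = 2 - 6*q (b(q) = 2 - (q + q)*3 = 2 - 2*q*3 = 2 - 6*q)
b(6)*118 + 118 = (2 - 6*6)*118 + 118 = (2 - 36)*118 + 118 = -34*118 + 118 = -4012 + 118 = -3894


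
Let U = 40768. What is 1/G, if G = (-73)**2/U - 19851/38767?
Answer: -1580453056/602696225 ≈ -2.6223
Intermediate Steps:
G = -602696225/1580453056 (G = (-73)**2/40768 - 19851/38767 = 5329*(1/40768) - 19851*1/38767 = 5329/40768 - 19851/38767 = -602696225/1580453056 ≈ -0.38134)
1/G = 1/(-602696225/1580453056) = -1580453056/602696225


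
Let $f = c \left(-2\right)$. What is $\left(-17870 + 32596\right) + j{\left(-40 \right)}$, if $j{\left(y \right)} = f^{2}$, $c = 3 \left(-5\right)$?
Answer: $15626$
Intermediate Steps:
$c = -15$
$f = 30$ ($f = \left(-15\right) \left(-2\right) = 30$)
$j{\left(y \right)} = 900$ ($j{\left(y \right)} = 30^{2} = 900$)
$\left(-17870 + 32596\right) + j{\left(-40 \right)} = \left(-17870 + 32596\right) + 900 = 14726 + 900 = 15626$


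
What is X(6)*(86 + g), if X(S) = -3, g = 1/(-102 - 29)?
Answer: -33795/131 ≈ -257.98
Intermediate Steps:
g = -1/131 (g = 1/(-131) = -1/131 ≈ -0.0076336)
X(6)*(86 + g) = -3*(86 - 1/131) = -3*11265/131 = -33795/131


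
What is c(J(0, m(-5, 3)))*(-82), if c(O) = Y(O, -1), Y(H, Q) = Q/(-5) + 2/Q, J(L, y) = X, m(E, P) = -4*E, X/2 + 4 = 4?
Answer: 738/5 ≈ 147.60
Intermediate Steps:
X = 0 (X = -8 + 2*4 = -8 + 8 = 0)
J(L, y) = 0
Y(H, Q) = 2/Q - Q/5 (Y(H, Q) = Q*(-⅕) + 2/Q = -Q/5 + 2/Q = 2/Q - Q/5)
c(O) = -9/5 (c(O) = 2/(-1) - ⅕*(-1) = 2*(-1) + ⅕ = -2 + ⅕ = -9/5)
c(J(0, m(-5, 3)))*(-82) = -9/5*(-82) = 738/5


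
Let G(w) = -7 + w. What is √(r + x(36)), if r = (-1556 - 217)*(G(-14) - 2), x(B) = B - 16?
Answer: √40799 ≈ 201.99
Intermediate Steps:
x(B) = -16 + B
r = 40779 (r = (-1556 - 217)*((-7 - 14) - 2) = -1773*(-21 - 2) = -1773*(-23) = 40779)
√(r + x(36)) = √(40779 + (-16 + 36)) = √(40779 + 20) = √40799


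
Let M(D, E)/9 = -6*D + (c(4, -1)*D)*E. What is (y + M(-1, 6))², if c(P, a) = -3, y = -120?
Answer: 9216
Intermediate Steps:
M(D, E) = -54*D - 27*D*E (M(D, E) = 9*(-6*D + (-3*D)*E) = 9*(-6*D - 3*D*E) = -54*D - 27*D*E)
(y + M(-1, 6))² = (-120 + 27*(-1)*(-2 - 1*6))² = (-120 + 27*(-1)*(-2 - 6))² = (-120 + 27*(-1)*(-8))² = (-120 + 216)² = 96² = 9216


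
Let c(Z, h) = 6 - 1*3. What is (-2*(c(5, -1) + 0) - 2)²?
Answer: 64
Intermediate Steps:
c(Z, h) = 3 (c(Z, h) = 6 - 3 = 3)
(-2*(c(5, -1) + 0) - 2)² = (-2*(3 + 0) - 2)² = (-2*3 - 2)² = (-6 - 2)² = (-8)² = 64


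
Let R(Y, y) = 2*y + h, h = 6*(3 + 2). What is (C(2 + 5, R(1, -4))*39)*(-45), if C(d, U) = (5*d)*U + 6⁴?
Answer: -3625830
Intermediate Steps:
h = 30 (h = 6*5 = 30)
R(Y, y) = 30 + 2*y (R(Y, y) = 2*y + 30 = 30 + 2*y)
C(d, U) = 1296 + 5*U*d (C(d, U) = 5*U*d + 1296 = 1296 + 5*U*d)
(C(2 + 5, R(1, -4))*39)*(-45) = ((1296 + 5*(30 + 2*(-4))*(2 + 5))*39)*(-45) = ((1296 + 5*(30 - 8)*7)*39)*(-45) = ((1296 + 5*22*7)*39)*(-45) = ((1296 + 770)*39)*(-45) = (2066*39)*(-45) = 80574*(-45) = -3625830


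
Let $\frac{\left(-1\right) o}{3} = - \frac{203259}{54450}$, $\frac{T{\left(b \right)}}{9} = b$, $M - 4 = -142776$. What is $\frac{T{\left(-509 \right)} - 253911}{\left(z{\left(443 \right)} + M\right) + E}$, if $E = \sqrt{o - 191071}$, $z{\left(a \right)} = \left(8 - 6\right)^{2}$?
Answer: $\frac{74423844809600}{41105500648999} + \frac{4739020 i \sqrt{2311823594}}{41105500648999} \approx 1.8106 + 0.0055433 i$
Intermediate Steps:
$M = -142772$ ($M = 4 - 142776 = -142772$)
$z{\left(a \right)} = 4$ ($z{\left(a \right)} = 2^{2} = 4$)
$T{\left(b \right)} = 9 b$
$o = \frac{67753}{6050}$ ($o = - 3 \left(- \frac{203259}{54450}\right) = - 3 \left(\left(-203259\right) \frac{1}{54450}\right) = \left(-3\right) \left(- \frac{67753}{18150}\right) = \frac{67753}{6050} \approx 11.199$)
$E = \frac{i \sqrt{2311823594}}{110}$ ($E = \sqrt{\frac{67753}{6050} - 191071} = \sqrt{- \frac{1155911797}{6050}} = \frac{i \sqrt{2311823594}}{110} \approx 437.1 i$)
$\frac{T{\left(-509 \right)} - 253911}{\left(z{\left(443 \right)} + M\right) + E} = \frac{9 \left(-509\right) - 253911}{\left(4 - 142772\right) + \frac{i \sqrt{2311823594}}{110}} = \frac{-4581 - 253911}{-142768 + \frac{i \sqrt{2311823594}}{110}} = - \frac{258492}{-142768 + \frac{i \sqrt{2311823594}}{110}}$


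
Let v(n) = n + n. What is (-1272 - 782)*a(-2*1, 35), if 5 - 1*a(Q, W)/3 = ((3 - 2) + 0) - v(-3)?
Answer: 12324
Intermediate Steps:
v(n) = 2*n
a(Q, W) = -6 (a(Q, W) = 15 - 3*(((3 - 2) + 0) - 2*(-3)) = 15 - 3*((1 + 0) - 1*(-6)) = 15 - 3*(1 + 6) = 15 - 3*7 = 15 - 21 = -6)
(-1272 - 782)*a(-2*1, 35) = (-1272 - 782)*(-6) = -2054*(-6) = 12324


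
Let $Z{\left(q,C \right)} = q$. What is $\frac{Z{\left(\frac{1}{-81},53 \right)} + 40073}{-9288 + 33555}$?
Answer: $\frac{3245912}{1965627} \approx 1.6513$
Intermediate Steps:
$\frac{Z{\left(\frac{1}{-81},53 \right)} + 40073}{-9288 + 33555} = \frac{\frac{1}{-81} + 40073}{-9288 + 33555} = \frac{- \frac{1}{81} + 40073}{24267} = \frac{3245912}{81} \cdot \frac{1}{24267} = \frac{3245912}{1965627}$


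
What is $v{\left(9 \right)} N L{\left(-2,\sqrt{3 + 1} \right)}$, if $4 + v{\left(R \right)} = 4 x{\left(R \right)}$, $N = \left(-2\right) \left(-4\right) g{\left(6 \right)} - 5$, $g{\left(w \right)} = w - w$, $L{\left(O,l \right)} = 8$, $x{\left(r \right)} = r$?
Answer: $-1280$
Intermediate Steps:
$g{\left(w \right)} = 0$
$N = -5$ ($N = \left(-2\right) \left(-4\right) 0 - 5 = 8 \cdot 0 - 5 = 0 - 5 = -5$)
$v{\left(R \right)} = -4 + 4 R$
$v{\left(9 \right)} N L{\left(-2,\sqrt{3 + 1} \right)} = \left(-4 + 4 \cdot 9\right) \left(-5\right) 8 = \left(-4 + 36\right) \left(-5\right) 8 = 32 \left(-5\right) 8 = \left(-160\right) 8 = -1280$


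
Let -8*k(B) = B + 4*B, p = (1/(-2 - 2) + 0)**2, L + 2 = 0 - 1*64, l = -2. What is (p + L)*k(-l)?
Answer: 5275/64 ≈ 82.422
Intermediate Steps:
L = -66 (L = -2 + (0 - 1*64) = -2 + (0 - 64) = -2 - 64 = -66)
p = 1/16 (p = (1/(-4) + 0)**2 = (-1/4 + 0)**2 = (-1/4)**2 = 1/16 ≈ 0.062500)
k(B) = -5*B/8 (k(B) = -(B + 4*B)/8 = -5*B/8)
(p + L)*k(-l) = (1/16 - 66)*(-(-5)*(-2)/8) = -(-5275)*2/128 = -1055/16*(-5/4) = 5275/64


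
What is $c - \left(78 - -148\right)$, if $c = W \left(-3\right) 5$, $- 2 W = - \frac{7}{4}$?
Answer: $- \frac{1913}{8} \approx -239.13$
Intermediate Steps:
$W = \frac{7}{8}$ ($W = - \frac{\left(-7\right) \frac{1}{4}}{2} = \left(- \frac{1}{2}\right) \left(- \frac{7}{4}\right) = \frac{7}{8} \approx 0.875$)
$c = - \frac{105}{8}$ ($c = \frac{7}{8} \left(-3\right) 5 = \left(- \frac{21}{8}\right) 5 = - \frac{105}{8} \approx -13.125$)
$c - \left(78 - -148\right) = - \frac{105}{8} - \left(78 - -148\right) = - \frac{105}{8} - \left(78 + 148\right) = - \frac{105}{8} - 226 = - \frac{1913}{8}$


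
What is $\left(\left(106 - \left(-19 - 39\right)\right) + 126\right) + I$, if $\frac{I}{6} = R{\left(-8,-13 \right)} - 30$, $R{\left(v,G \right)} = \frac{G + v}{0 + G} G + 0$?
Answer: $-16$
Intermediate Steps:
$R{\left(v,G \right)} = G + v$ ($R{\left(v,G \right)} = \frac{G + v}{G} G + 0 = \left(G + v\right) + 0 = G + v$)
$I = -306$ ($I = 6 \left(\left(-13 - 8\right) - 30\right) = 6 \left(-21 - 30\right) = 6 \left(-51\right) = -306$)
$\left(\left(106 - \left(-19 - 39\right)\right) + 126\right) + I = \left(\left(106 - \left(-19 - 39\right)\right) + 126\right) - 306 = \left(\left(106 - -58\right) + 126\right) - 306 = \left(\left(106 + 58\right) + 126\right) - 306 = \left(164 + 126\right) - 306 = 290 - 306 = -16$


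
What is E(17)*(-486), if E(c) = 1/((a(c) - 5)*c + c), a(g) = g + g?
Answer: -81/85 ≈ -0.95294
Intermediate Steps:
a(g) = 2*g
E(c) = 1/(c + c*(-5 + 2*c)) (E(c) = 1/((2*c - 5)*c + c) = 1/((-5 + 2*c)*c + c) = 1/(c*(-5 + 2*c) + c) = 1/(c + c*(-5 + 2*c)))
E(17)*(-486) = ((½)/(17*(-2 + 17)))*(-486) = ((½)*(1/17)/15)*(-486) = ((½)*(1/17)*(1/15))*(-486) = (1/510)*(-486) = -81/85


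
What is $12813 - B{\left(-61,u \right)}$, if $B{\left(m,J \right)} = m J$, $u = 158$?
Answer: $22451$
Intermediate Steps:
$B{\left(m,J \right)} = J m$
$12813 - B{\left(-61,u \right)} = 12813 - 158 \left(-61\right) = 12813 - -9638 = 12813 + 9638 = 22451$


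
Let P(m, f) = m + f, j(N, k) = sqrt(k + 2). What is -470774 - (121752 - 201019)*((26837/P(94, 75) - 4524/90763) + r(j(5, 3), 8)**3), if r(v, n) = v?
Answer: 185797302724047/15338947 + 396335*sqrt(5) ≈ 1.2999e+7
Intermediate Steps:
j(N, k) = sqrt(2 + k)
P(m, f) = f + m
-470774 - (121752 - 201019)*((26837/P(94, 75) - 4524/90763) + r(j(5, 3), 8)**3) = -470774 - (121752 - 201019)*((26837/(75 + 94) - 4524/90763) + (sqrt(2 + 3))**3) = -470774 - (-79267)*((26837/169 - 4524*1/90763) + (sqrt(5))**3) = -470774 - (-79267)*((26837*(1/169) - 4524/90763) + 5*sqrt(5)) = -470774 - (-79267)*((26837/169 - 4524/90763) + 5*sqrt(5)) = -470774 - (-79267)*(2435042075/15338947 + 5*sqrt(5)) = -470774 - (-193018480159025/15338947 - 396335*sqrt(5)) = -470774 + (193018480159025/15338947 + 396335*sqrt(5)) = 185797302724047/15338947 + 396335*sqrt(5)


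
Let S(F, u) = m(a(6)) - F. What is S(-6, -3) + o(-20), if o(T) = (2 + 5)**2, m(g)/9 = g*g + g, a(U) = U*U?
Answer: 12043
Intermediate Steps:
a(U) = U**2
m(g) = 9*g + 9*g**2 (m(g) = 9*(g*g + g) = 9*(g**2 + g) = 9*(g + g**2) = 9*g + 9*g**2)
S(F, u) = 11988 - F (S(F, u) = 9*6**2*(1 + 6**2) - F = 9*36*(1 + 36) - F = 9*36*37 - F = 11988 - F)
o(T) = 49 (o(T) = 7**2 = 49)
S(-6, -3) + o(-20) = (11988 - 1*(-6)) + 49 = (11988 + 6) + 49 = 11994 + 49 = 12043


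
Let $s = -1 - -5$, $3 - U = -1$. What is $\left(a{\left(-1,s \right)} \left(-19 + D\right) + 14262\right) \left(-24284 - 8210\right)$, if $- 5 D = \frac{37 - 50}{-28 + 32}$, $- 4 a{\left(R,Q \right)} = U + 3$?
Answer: $- \frac{18578915663}{40} \approx -4.6447 \cdot 10^{8}$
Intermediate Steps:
$U = 4$ ($U = 3 - -1 = 3 + 1 = 4$)
$s = 4$ ($s = -1 + 5 = 4$)
$a{\left(R,Q \right)} = - \frac{7}{4}$ ($a{\left(R,Q \right)} = - \frac{4 + 3}{4} = \left(- \frac{1}{4}\right) 7 = - \frac{7}{4}$)
$D = \frac{13}{20}$ ($D = - \frac{\left(37 - 50\right) \frac{1}{-28 + 32}}{5} = - \frac{\left(-13\right) \frac{1}{4}}{5} = \left(- \frac{1}{5}\right) \left(- \frac{13}{4}\right) = \frac{13}{20} \approx 0.65$)
$\left(a{\left(-1,s \right)} \left(-19 + D\right) + 14262\right) \left(-24284 - 8210\right) = \left(- \frac{7 \left(-19 + \frac{13}{20}\right)}{4} + 14262\right) \left(-24284 - 8210\right) = \left(\left(- \frac{7}{4}\right) \left(- \frac{367}{20}\right) + 14262\right) \left(-32494\right) = \left(\frac{2569}{80} + 14262\right) \left(-32494\right) = \frac{1143529}{80} \left(-32494\right) = - \frac{18578915663}{40}$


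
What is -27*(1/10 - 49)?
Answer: 13203/10 ≈ 1320.3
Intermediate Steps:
-27*(1/10 - 49) = -27*(-489/10) = 13203/10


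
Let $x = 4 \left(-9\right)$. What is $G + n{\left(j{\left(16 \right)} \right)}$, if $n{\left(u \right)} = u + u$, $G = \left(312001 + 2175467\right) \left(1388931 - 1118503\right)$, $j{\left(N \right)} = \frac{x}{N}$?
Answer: $\frac{1345361992599}{2} \approx 6.7268 \cdot 10^{11}$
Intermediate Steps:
$x = -36$
$j{\left(N \right)} = - \frac{36}{N}$
$G = 672680996304$ ($G = 2487468 \cdot 270428 = 672680996304$)
$n{\left(u \right)} = 2 u$
$G + n{\left(j{\left(16 \right)} \right)} = 672680996304 + 2 \left(- \frac{36}{16}\right) = 672680996304 + 2 \left(\left(-36\right) \frac{1}{16}\right) = 672680996304 + 2 \left(- \frac{9}{4}\right) = 672680996304 - \frac{9}{2} = \frac{1345361992599}{2}$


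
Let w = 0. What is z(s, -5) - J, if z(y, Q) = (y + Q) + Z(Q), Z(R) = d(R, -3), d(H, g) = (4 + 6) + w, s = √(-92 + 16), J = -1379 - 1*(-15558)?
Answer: -14174 + 2*I*√19 ≈ -14174.0 + 8.7178*I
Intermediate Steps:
J = 14179 (J = -1379 + 15558 = 14179)
s = 2*I*√19 (s = √(-76) = 2*I*√19 ≈ 8.7178*I)
d(H, g) = 10 (d(H, g) = (4 + 6) + 0 = 10 + 0 = 10)
Z(R) = 10
z(y, Q) = 10 + Q + y (z(y, Q) = (y + Q) + 10 = (Q + y) + 10 = 10 + Q + y)
z(s, -5) - J = (10 - 5 + 2*I*√19) - 1*14179 = (5 + 2*I*√19) - 14179 = -14174 + 2*I*√19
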